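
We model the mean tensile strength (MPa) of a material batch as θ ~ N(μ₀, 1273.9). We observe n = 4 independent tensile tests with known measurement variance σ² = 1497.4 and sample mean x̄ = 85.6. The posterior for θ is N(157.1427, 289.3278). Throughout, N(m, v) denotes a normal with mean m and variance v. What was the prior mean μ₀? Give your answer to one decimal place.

With known observation variance, the Normal–Normal posterior has precision τ_n = τ₀ + n/σ² and mean μ_n = (τ₀μ₀ + (n/σ²)x̄)/τ_n.
Here τ₀ = 1/1273.9 = 0.000785 and τ_data = 4/1497.4 = 0.002671, so τ_n = 0.003456.
Rearranging for μ₀: μ₀ = (μ_n·τ_n − τ_data·x̄)/τ₀ = (157.1427·0.003456 − 0.002671·85.6) / 0.000785 = 0.314448/0.000785 ≈ 400.6.

μ₀ = 400.6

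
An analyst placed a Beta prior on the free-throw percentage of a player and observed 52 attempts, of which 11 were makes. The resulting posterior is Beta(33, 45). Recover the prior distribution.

Under Beta–binomial conjugacy the posterior parameters are (a+s, b+f).
Subtract the data counts: 33−11=22, 45−41=4.

Beta(22, 4)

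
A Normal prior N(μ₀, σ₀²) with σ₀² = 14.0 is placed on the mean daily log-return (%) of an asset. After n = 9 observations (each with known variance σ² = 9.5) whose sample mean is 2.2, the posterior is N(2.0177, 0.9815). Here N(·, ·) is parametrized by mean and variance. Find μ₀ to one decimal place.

μ₀ = -0.4

With known observation variance, the Normal–Normal posterior has precision τ_n = τ₀ + n/σ² and mean μ_n = (τ₀μ₀ + (n/σ²)x̄)/τ_n.
Here τ₀ = 1/14.0 = 0.071429 and τ_data = 9/9.5 = 0.947368, so τ_n = 1.018797.
Rearranging for μ₀: μ₀ = (μ_n·τ_n − τ_data·x̄)/τ₀ = (2.0177·1.018797 − 0.947368·2.2) / 0.071429 = -0.028583/0.071429 ≈ -0.4.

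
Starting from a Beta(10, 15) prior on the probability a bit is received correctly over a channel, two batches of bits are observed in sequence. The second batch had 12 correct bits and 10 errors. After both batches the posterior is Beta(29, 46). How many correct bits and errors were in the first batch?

7 correct bits and 21 errors

Sequential conjugate updates are equivalent to a single update on the pooled data, so total successes = posterior α − prior α and total failures = posterior β − prior β.
Total across both batches: 29−10=19 correct bits, 46−15=31 errors.
Subtract the second batch: 19−12=7 correct bits and 31−10=21 errors.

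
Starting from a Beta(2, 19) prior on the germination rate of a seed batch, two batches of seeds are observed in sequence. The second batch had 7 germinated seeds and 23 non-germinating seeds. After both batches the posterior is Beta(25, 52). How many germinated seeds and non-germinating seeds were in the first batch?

16 germinated seeds and 10 non-germinating seeds

Because Beta–binomial updating is additive in the counts, the combined data contributed (α_post−α_prior, β_post−β_prior) successes and failures.
Total across both batches: 25−2=23 germinated seeds, 52−19=33 non-germinating seeds.
Subtract the second batch: 23−7=16 germinated seeds and 33−23=10 non-germinating seeds.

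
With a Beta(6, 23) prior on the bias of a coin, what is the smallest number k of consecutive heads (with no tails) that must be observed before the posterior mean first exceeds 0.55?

After k heads and 0 tails the posterior is Beta(6+k, 23), with mean (6+k)/(6+23+k).
Set (6+k)/(29+k) > 0.55 and solve: k > (0.55·29 − 6)/(1 − 0.55) = 22.111.
The smallest integer exceeding 22.111 is 23.

k = 23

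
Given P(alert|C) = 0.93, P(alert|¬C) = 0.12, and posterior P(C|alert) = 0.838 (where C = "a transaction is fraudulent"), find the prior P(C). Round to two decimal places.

Bayes' rule in odds form gives O(C|E) = O(C)·[P(E|C)/P(E|¬C)], hence O(C) = O(C|E)/LR.
Posterior odds = 0.838/(1−0.838) = 5.1728. LR = 0.93/0.12 = 7.7500.
Prior odds = 5.1728/7.7500 = 0.6675, so P(C) = 0.6675/(1+0.6675) ≈ 0.40.

P(C) = 0.40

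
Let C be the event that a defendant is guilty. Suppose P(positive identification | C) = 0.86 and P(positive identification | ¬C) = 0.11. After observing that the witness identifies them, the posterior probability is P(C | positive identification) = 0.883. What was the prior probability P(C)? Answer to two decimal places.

P(C) = 0.49

Bayes' rule in odds form gives O(C|E) = O(C)·[P(E|C)/P(E|¬C)], hence O(C) = O(C|E)/LR.
Posterior odds = 0.883/(1−0.883) = 7.5470. LR = 0.86/0.11 = 7.8182.
Prior odds = 7.5470/7.8182 = 0.9653, so P(C) = 0.9653/(1+0.9653) ≈ 0.49.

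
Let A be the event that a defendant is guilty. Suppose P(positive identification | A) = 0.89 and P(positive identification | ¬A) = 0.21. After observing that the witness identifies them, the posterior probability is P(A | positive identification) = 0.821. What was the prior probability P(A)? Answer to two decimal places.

P(A) = 0.52

Bayes' rule in odds form gives O(A|E) = O(A)·[P(E|A)/P(E|¬A)], hence O(A) = O(A|E)/LR.
Posterior odds = 0.821/(1−0.821) = 4.5866. LR = 0.89/0.21 = 4.2381.
Prior odds = 4.5866/4.2381 = 1.0822, so P(A) = 1.0822/(1+1.0822) ≈ 0.52.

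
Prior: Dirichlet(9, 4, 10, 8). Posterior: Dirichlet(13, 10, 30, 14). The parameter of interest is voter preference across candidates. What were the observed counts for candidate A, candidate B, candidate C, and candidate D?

counts (4, 6, 20, 6)

For a Dirichlet(α) prior with multinomial counts c, the posterior is Dirichlet(α + c) componentwise.
Counts are posterior − prior componentwise: 13−9=4, 10−4=6, 30−10=20, 14−8=6.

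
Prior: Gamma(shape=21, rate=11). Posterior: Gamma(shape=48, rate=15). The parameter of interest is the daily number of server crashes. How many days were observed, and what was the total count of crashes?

n = 4 days with total 27 crashes

Gamma–Poisson conjugacy: posterior shape = α + Σxᵢ, posterior rate = β + n.
Matching: Σxᵢ = 48 − 21 = 27 and n = 15 − 11 = 4.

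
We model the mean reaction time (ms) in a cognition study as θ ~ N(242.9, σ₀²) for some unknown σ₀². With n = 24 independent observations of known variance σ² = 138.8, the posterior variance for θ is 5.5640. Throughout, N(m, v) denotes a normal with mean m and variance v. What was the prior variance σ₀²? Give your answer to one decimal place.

σ₀² = 146.7

Posterior precision equals prior precision plus data precision: 1/σ_n² = 1/σ₀² + n/σ².
So 1/σ₀² = 1/5.5640 − 24/138.8 = 0.179727 − 0.172911 = 0.006816.
Hence σ₀² = 1/0.006816 ≈ 146.7.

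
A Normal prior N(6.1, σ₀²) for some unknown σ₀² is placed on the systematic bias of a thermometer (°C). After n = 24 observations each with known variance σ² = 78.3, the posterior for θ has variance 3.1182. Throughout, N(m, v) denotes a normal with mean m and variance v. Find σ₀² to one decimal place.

σ₀² = 70.5

For the Normal–Normal model with known σ², precisions add: τ_n = τ₀ + n/σ².
So 1/σ₀² = 1/3.1182 − 24/78.3 = 0.320698 − 0.306513 = 0.014185.
Hence σ₀² = 1/0.014185 ≈ 70.5.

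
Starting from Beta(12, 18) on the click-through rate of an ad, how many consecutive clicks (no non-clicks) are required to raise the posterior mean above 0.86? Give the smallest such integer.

After k clicks and 0 non-clicks the posterior is Beta(12+k, 18), with mean (12+k)/(12+18+k).
Set (12+k)/(30+k) > 0.86 and solve: k > (0.86·30 − 12)/(1 − 0.86) = 98.571.
The smallest integer exceeding 98.571 is 99.

k = 99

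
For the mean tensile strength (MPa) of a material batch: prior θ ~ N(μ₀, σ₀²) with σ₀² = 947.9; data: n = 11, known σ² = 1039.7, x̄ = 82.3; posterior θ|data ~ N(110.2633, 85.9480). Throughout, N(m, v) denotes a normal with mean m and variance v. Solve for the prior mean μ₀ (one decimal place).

The posterior mean is a precision-weighted average: μ_n = (τ₀μ₀ + τ_data·x̄)/(τ₀+τ_data), with τ₀=1/σ₀² and τ_data=n/σ².
Here τ₀ = 1/947.9 = 0.001055 and τ_data = 11/1039.7 = 0.010580, so τ_n = 0.011635.
Rearranging for μ₀: μ₀ = (μ_n·τ_n − τ_data·x̄)/τ₀ = (110.2633·0.011635 − 0.010580·82.3) / 0.001055 = 0.412179/0.001055 ≈ 390.7.

μ₀ = 390.7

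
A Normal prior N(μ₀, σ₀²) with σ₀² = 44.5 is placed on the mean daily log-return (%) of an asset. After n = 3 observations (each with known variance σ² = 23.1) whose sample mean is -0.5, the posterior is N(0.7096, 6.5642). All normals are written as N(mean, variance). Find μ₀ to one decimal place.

The posterior mean is a precision-weighted average: μ_n = (τ₀μ₀ + τ_data·x̄)/(τ₀+τ_data), with τ₀=1/σ₀² and τ_data=n/σ².
Here τ₀ = 1/44.5 = 0.022472 and τ_data = 3/23.1 = 0.129870, so τ_n = 0.152342.
Rearranging for μ₀: μ₀ = (μ_n·τ_n − τ_data·x̄)/τ₀ = (0.7096·0.152342 − 0.129870·-0.5) / 0.022472 = 0.173037/0.022472 ≈ 7.7.

μ₀ = 7.7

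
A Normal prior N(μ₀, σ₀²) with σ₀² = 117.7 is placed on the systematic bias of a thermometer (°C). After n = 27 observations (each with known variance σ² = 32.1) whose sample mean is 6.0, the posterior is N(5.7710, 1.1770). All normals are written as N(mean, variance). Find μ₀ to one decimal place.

μ₀ = -16.9

With known observation variance, the Normal–Normal posterior has precision τ_n = τ₀ + n/σ² and mean μ_n = (τ₀μ₀ + (n/σ²)x̄)/τ_n.
Here τ₀ = 1/117.7 = 0.008496 and τ_data = 27/32.1 = 0.841121, so τ_n = 0.849617.
Rearranging for μ₀: μ₀ = (μ_n·τ_n − τ_data·x̄)/τ₀ = (5.7710·0.849617 − 0.841121·6.0) / 0.008496 = -0.143586/0.008496 ≈ -16.9.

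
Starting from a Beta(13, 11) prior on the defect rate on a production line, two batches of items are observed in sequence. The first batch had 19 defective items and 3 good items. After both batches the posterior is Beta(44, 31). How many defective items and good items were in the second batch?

Because Beta–binomial updating is additive in the counts, the combined data contributed (α_post−α_prior, β_post−β_prior) successes and failures.
Total across both batches: 44−13=31 defective items, 31−11=20 good items.
Subtract the first batch: 31−19=12 defective items and 20−3=17 good items.

12 defective items and 17 good items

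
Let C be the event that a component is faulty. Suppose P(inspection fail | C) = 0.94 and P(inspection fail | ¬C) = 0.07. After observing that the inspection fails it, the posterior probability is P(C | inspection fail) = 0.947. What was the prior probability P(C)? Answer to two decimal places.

In odds form, posterior odds = prior odds × likelihood ratio, so prior odds = posterior odds ÷ LR.
Posterior odds = 0.947/(1−0.947) = 17.8679. LR = 0.94/0.07 = 13.4286.
Prior odds = 17.8679/13.4286 = 1.3306, so P(C) = 1.3306/(1+1.3306) ≈ 0.57.

P(C) = 0.57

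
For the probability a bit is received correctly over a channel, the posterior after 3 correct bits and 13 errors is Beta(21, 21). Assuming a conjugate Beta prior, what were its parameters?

Beta(18, 8)

Under Beta–binomial conjugacy the posterior parameters are (α+s, β+f).
Subtract the data counts: 21−3=18, 21−13=8.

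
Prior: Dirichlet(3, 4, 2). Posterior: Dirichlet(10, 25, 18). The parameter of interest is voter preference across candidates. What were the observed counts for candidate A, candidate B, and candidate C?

counts (7, 21, 16)

For a Dirichlet(α) prior with multinomial counts c, the posterior is Dirichlet(α + c) componentwise.
Counts are posterior − prior componentwise: 10−3=7, 25−4=21, 18−2=16.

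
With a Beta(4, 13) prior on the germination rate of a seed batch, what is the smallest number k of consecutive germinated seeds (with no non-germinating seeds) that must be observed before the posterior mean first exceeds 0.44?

k = 7

After k germinated seeds and 0 non-germinating seeds the posterior is Beta(4+k, 13), with mean (4+k)/(4+13+k).
Set (4+k)/(17+k) > 0.44 and solve: k > (0.44·17 − 4)/(1 − 0.44) = 6.214.
The smallest integer exceeding 6.214 is 7.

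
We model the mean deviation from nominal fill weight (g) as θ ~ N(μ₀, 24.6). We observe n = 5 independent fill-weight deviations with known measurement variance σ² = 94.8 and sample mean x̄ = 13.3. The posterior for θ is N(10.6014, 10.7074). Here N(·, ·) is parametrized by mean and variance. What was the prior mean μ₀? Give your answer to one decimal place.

The posterior mean is a precision-weighted average: μ_n = (τ₀μ₀ + τ_data·x̄)/(τ₀+τ_data), with τ₀=1/σ₀² and τ_data=n/σ².
Here τ₀ = 1/24.6 = 0.040650 and τ_data = 5/94.8 = 0.052743, so τ_n = 0.093393.
Rearranging for μ₀: μ₀ = (μ_n·τ_n − τ_data·x̄)/τ₀ = (10.6014·0.093393 − 0.052743·13.3) / 0.040650 = 0.288615/0.040650 ≈ 7.1.

μ₀ = 7.1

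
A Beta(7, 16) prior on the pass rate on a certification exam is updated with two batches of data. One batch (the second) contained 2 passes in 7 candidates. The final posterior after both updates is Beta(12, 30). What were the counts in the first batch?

3 passes and 9 failures

Sequential conjugate updates are equivalent to a single update on the pooled data, so total successes = posterior α − prior α and total failures = posterior β − prior β.
Total across both batches: 12−7=5 passes, 30−16=14 failures.
Subtract the second batch: 5−2=3 passes and 14−5=9 failures.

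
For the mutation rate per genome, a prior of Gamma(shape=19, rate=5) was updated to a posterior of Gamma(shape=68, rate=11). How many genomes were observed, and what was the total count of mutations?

A Gamma(α, β) prior (rate parametrization) on a Poisson rate with n observations summing to S gives posterior Gamma(α+S, β+n).
Matching: Σxᵢ = 68 − 19 = 49 and n = 11 − 5 = 6.

n = 6 genomes with total 49 mutations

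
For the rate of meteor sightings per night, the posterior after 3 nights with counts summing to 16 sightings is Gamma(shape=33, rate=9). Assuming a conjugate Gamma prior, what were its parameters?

Gamma(shape=17, rate=6)

A Gamma(α, β) prior (rate parametrization) on a Poisson rate with n observations summing to S gives posterior Gamma(α+S, β+n).
So α = 33 − 16 = 17 and β = 9 − 3 = 6.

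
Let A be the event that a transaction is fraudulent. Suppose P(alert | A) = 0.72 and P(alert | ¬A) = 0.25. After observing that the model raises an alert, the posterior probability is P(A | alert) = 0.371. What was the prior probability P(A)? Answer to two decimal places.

Bayes' rule in odds form gives O(A|E) = O(A)·[P(E|A)/P(E|¬A)], hence O(A) = O(A|E)/LR.
Posterior odds = 0.371/(1−0.371) = 0.5898. LR = 0.72/0.25 = 2.8800.
Prior odds = 0.5898/2.8800 = 0.2048, so P(A) = 0.2048/(1+0.2048) ≈ 0.17.

P(A) = 0.17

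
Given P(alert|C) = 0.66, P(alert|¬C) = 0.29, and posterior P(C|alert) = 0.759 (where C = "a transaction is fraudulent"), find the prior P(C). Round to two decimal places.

P(C) = 0.58

In odds form, posterior odds = prior odds × likelihood ratio, so prior odds = posterior odds ÷ LR.
Posterior odds = 0.759/(1−0.759) = 3.1494. LR = 0.66/0.29 = 2.2759.
Prior odds = 3.1494/2.2759 = 1.3838, so P(C) = 1.3838/(1+1.3838) ≈ 0.58.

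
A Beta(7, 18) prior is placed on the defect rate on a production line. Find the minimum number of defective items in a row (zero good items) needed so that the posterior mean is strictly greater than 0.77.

k = 54

After k defective items and 0 good items the posterior is Beta(7+k, 18), with mean (7+k)/(7+18+k).
Set (7+k)/(25+k) > 0.77 and solve: k > (0.77·25 − 7)/(1 − 0.77) = 53.261.
The smallest integer exceeding 53.261 is 54, and checking k=54: (61)/(79) = 0.7722 > 0.77.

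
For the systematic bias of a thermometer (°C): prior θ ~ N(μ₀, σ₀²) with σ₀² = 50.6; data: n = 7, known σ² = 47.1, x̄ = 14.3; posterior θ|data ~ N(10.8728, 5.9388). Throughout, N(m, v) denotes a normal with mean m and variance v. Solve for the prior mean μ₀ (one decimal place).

μ₀ = -14.9

The posterior mean is a precision-weighted average: μ_n = (τ₀μ₀ + τ_data·x̄)/(τ₀+τ_data), with τ₀=1/σ₀² and τ_data=n/σ².
Here τ₀ = 1/50.6 = 0.019763 and τ_data = 7/47.1 = 0.148620, so τ_n = 0.168383.
Rearranging for μ₀: μ₀ = (μ_n·τ_n − τ_data·x̄)/τ₀ = (10.8728·0.168383 − 0.148620·14.3) / 0.019763 = -0.294471/0.019763 ≈ -14.9.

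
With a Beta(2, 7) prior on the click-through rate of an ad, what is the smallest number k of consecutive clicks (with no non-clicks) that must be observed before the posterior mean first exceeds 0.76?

k = 21

After k clicks and 0 non-clicks the posterior is Beta(2+k, 7), with mean (2+k)/(2+7+k).
Set (2+k)/(9+k) > 0.76 and solve: k > (0.76·9 − 2)/(1 − 0.76) = 20.167.
The smallest integer exceeding 20.167 is 21.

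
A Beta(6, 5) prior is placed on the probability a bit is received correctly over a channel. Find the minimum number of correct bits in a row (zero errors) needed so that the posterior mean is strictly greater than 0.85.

After k correct bits and 0 errors the posterior is Beta(6+k, 5), with mean (6+k)/(6+5+k).
Set (6+k)/(11+k) > 0.85 and solve: k > (0.85·11 − 6)/(1 − 0.85) = 22.333.
The smallest integer exceeding 22.333 is 23, and checking k=23: (29)/(34) = 0.8529 > 0.85.

k = 23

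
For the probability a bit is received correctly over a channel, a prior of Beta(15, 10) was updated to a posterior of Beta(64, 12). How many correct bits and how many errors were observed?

49 correct bits and 2 errors

Beta is conjugate to the binomial likelihood: posterior = Beta(a+s, b+f).
Match parameters: s=64−15=49, f=12−10=2.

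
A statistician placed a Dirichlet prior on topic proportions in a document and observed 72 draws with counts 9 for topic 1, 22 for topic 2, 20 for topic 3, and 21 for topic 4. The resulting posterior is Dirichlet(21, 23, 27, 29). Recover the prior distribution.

For a Dirichlet(α) prior with multinomial counts c, the posterior is Dirichlet(α + c) componentwise.
Subtract each count from the matching posterior parameter: 21−9=12, 23−22=1, 27−20=7, 29−21=8.

Dirichlet(12, 1, 7, 8)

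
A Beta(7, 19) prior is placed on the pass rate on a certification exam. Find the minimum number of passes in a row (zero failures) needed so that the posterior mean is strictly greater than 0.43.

After k passes and 0 failures the posterior is Beta(7+k, 19), with mean (7+k)/(7+19+k).
Set (7+k)/(26+k) > 0.43 and solve: k > (0.43·26 − 7)/(1 − 0.43) = 7.333.
The smallest integer exceeding 7.333 is 8, and checking k=8: (15)/(34) = 0.4412 > 0.43.

k = 8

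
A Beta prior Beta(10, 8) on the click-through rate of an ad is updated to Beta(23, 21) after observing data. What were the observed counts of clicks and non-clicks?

13 clicks and 13 non-clicks

A Beta(a, b) prior with s successes and f failures in binomial data gives a Beta(a+s, b+f) posterior.
So s = 23 − 10 = 13 and f = 21 − 8 = 13.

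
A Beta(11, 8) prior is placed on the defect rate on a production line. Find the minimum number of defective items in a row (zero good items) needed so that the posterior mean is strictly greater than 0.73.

After k defective items and 0 good items the posterior is Beta(11+k, 8), with mean (11+k)/(11+8+k).
Set (11+k)/(19+k) > 0.73 and solve: k > (0.73·19 − 11)/(1 − 0.73) = 10.630.
The smallest integer exceeding 10.630 is 11.

k = 11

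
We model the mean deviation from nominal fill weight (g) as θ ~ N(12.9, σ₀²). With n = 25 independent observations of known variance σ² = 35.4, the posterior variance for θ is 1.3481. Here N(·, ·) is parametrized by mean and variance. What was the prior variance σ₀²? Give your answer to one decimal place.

σ₀² = 28.1

For the Normal–Normal model with known σ², precisions add: τ_n = τ₀ + n/σ².
So 1/σ₀² = 1/1.3481 − 25/35.4 = 0.741785 − 0.706215 = 0.035570.
Hence σ₀² = 1/0.035570 ≈ 28.1.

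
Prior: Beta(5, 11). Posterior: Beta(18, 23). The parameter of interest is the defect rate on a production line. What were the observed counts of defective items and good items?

Under Beta–binomial conjugacy the posterior parameters are (a+s, b+f).
Match parameters: s=18−5=13, f=23−11=12.

13 defective items and 12 good items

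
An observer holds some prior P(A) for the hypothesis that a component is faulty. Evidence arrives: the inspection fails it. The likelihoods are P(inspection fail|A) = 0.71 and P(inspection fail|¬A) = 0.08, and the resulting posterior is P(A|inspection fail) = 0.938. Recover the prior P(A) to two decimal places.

P(A) = 0.63

Bayes' rule in odds form gives O(A|E) = O(A)·[P(E|A)/P(E|¬A)], hence O(A) = O(A|E)/LR.
Posterior odds = 0.938/(1−0.938) = 15.1290. LR = 0.71/0.08 = 8.8750.
Prior odds = 15.1290/8.8750 = 1.7047, so P(A) = 1.7047/(1+1.7047) ≈ 0.63.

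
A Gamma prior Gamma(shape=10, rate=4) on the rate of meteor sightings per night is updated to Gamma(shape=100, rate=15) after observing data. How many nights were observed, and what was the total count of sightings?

A Gamma(α, β) prior (rate parametrization) on a Poisson rate with n observations summing to S gives posterior Gamma(α+S, β+n).
Matching: Σxᵢ = 100 − 10 = 90 and n = 15 − 4 = 11.

n = 11 nights with total 90 sightings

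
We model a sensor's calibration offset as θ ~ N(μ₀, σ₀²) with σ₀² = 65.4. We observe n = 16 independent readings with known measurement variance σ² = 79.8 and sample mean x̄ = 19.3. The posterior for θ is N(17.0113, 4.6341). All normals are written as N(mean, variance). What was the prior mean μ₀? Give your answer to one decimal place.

The posterior mean is a precision-weighted average: μ_n = (τ₀μ₀ + τ_data·x̄)/(τ₀+τ_data), with τ₀=1/σ₀² and τ_data=n/σ².
Here τ₀ = 1/65.4 = 0.015291 and τ_data = 16/79.8 = 0.200501, so τ_n = 0.215792.
Rearranging for μ₀: μ₀ = (μ_n·τ_n − τ_data·x̄)/τ₀ = (17.0113·0.215792 − 0.200501·19.3) / 0.015291 = -0.198767/0.015291 ≈ -13.0.

μ₀ = -13.0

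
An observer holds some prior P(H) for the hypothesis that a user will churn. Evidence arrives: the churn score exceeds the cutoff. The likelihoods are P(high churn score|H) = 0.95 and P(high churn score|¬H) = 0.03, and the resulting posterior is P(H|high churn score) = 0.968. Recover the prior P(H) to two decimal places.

Bayes' rule in odds form gives O(H|E) = O(H)·[P(E|H)/P(E|¬H)], hence O(H) = O(H|E)/LR.
Posterior odds = 0.968/(1−0.968) = 30.2500. LR = 0.95/0.03 = 31.6667.
Prior odds = 30.2500/31.6667 = 0.9553, so P(H) = 0.9553/(1+0.9553) ≈ 0.49.

P(H) = 0.49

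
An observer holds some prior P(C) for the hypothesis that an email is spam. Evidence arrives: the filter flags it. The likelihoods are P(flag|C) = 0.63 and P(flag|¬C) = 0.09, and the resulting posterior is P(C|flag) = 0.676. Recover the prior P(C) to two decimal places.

P(C) = 0.23

In odds form, posterior odds = prior odds × likelihood ratio, so prior odds = posterior odds ÷ LR.
Posterior odds = 0.676/(1−0.676) = 2.0864. LR = 0.63/0.09 = 7.0000.
Prior odds = 2.0864/7.0000 = 0.2981, so P(C) = 0.2981/(1+0.2981) ≈ 0.23.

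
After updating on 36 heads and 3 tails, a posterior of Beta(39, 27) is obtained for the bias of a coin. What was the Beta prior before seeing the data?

Beta(3, 24)

Beta is conjugate to the binomial likelihood: posterior = Beta(α+s, β+f).
Subtract the data counts: 39−36=3, 27−3=24.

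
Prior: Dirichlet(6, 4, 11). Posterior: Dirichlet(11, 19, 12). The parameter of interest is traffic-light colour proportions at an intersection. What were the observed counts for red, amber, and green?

counts (5, 15, 1)

For a Dirichlet(α) prior with multinomial counts c, the posterior is Dirichlet(α + c) componentwise.
Counts are posterior − prior componentwise: 11−6=5, 19−4=15, 12−11=1.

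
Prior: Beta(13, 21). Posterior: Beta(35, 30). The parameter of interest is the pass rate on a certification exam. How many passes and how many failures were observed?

A Beta(α, β) prior with s successes and f failures in binomial data gives a Beta(α+s, β+f) posterior.
So s = 35 − 13 = 22 and f = 30 − 21 = 9.

22 passes and 9 failures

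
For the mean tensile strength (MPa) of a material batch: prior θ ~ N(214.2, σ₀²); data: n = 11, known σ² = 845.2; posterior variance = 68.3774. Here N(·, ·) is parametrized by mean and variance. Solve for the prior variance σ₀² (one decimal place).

Posterior precision equals prior precision plus data precision: 1/σ_n² = 1/σ₀² + n/σ².
So 1/σ₀² = 1/68.3774 − 11/845.2 = 0.014625 − 0.013015 = 0.001610.
Hence σ₀² = 1/0.001610 ≈ 621.1.

σ₀² = 621.1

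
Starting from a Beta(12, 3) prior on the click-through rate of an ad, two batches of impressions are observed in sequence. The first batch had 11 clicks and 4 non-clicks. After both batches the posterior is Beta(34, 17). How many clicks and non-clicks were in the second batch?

Because Beta–binomial updating is additive in the counts, the combined data contributed (α_post−α_prior, β_post−β_prior) successes and failures.
Total across both batches: 34−12=22 clicks, 17−3=14 non-clicks.
Subtract the first batch: 22−11=11 clicks and 14−4=10 non-clicks.

11 clicks and 10 non-clicks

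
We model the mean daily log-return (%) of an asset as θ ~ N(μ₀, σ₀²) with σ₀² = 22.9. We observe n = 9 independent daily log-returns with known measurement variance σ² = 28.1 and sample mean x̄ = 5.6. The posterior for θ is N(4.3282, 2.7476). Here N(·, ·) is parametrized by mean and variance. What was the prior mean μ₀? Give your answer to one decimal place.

The posterior mean is a precision-weighted average: μ_n = (τ₀μ₀ + τ_data·x̄)/(τ₀+τ_data), with τ₀=1/σ₀² and τ_data=n/σ².
Here τ₀ = 1/22.9 = 0.043668 and τ_data = 9/28.1 = 0.320285, so τ_n = 0.363953.
Rearranging for μ₀: μ₀ = (μ_n·τ_n − τ_data·x̄)/τ₀ = (4.3282·0.363953 − 0.320285·5.6) / 0.043668 = -0.218335/0.043668 ≈ -5.0.

μ₀ = -5.0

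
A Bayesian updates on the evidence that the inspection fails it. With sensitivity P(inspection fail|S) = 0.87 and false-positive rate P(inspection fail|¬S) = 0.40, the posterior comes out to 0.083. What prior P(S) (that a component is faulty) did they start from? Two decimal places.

In odds form, posterior odds = prior odds × likelihood ratio, so prior odds = posterior odds ÷ LR.
Posterior odds = 0.083/(1−0.083) = 0.0905. LR = 0.87/0.40 = 2.1750.
Prior odds = 0.0905/2.1750 = 0.0416, so P(S) = 0.0416/(1+0.0416) ≈ 0.04.

P(S) = 0.04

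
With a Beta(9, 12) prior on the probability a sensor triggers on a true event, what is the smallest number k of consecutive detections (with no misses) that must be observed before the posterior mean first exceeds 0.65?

k = 14

After k detections and 0 misses the posterior is Beta(9+k, 12), with mean (9+k)/(9+12+k).
Set (9+k)/(21+k) > 0.65 and solve: k > (0.65·21 − 9)/(1 − 0.65) = 13.286.
The smallest integer exceeding 13.286 is 14.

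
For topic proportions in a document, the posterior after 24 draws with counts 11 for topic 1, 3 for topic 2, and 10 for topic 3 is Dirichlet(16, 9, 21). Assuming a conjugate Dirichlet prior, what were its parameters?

Dirichlet(5, 6, 11)

For a Dirichlet(α) prior with multinomial counts c, the posterior is Dirichlet(α + c) componentwise.
Subtract each count from the matching posterior parameter: 16−11=5, 9−3=6, 21−10=11.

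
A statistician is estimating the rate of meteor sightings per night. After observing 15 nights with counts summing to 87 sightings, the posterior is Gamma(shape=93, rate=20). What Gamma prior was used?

Gamma(shape=6, rate=5)

Gamma–Poisson conjugacy: posterior shape = α + Σxᵢ, posterior rate = β + n.
So α = 93 − 87 = 6 and β = 20 − 15 = 5.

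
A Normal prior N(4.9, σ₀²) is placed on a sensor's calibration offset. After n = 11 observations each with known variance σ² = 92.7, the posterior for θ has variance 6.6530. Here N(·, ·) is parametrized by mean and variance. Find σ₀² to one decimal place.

σ₀² = 31.6

For the Normal–Normal model with known σ², precisions add: τ_n = τ₀ + n/σ².
So 1/σ₀² = 1/6.6530 − 11/92.7 = 0.150308 − 0.118662 = 0.031646.
Hence σ₀² = 1/0.031646 ≈ 31.6.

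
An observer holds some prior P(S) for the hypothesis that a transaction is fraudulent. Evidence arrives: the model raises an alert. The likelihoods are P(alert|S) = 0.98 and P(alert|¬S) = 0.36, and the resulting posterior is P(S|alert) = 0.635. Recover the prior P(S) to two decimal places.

Bayes' rule in odds form gives O(S|E) = O(S)·[P(E|S)/P(E|¬S)], hence O(S) = O(S|E)/LR.
Posterior odds = 0.635/(1−0.635) = 1.7397. LR = 0.98/0.36 = 2.7222.
Prior odds = 1.7397/2.7222 = 0.6391, so P(S) = 0.6391/(1+0.6391) ≈ 0.39.

P(S) = 0.39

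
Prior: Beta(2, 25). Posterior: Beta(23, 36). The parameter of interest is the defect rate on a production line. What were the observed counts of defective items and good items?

A Beta(a, b) prior with s successes and f failures in binomial data gives a Beta(a+s, b+f) posterior.
Match parameters: s=23−2=21, f=36−25=11.

21 defective items and 11 good items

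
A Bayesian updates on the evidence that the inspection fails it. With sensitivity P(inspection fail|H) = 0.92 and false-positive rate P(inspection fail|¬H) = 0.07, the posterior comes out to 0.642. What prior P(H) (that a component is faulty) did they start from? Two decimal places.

Bayes' rule in odds form gives O(H|E) = O(H)·[P(E|H)/P(E|¬H)], hence O(H) = O(H|E)/LR.
Posterior odds = 0.642/(1−0.642) = 1.7933. LR = 0.92/0.07 = 13.1429.
Prior odds = 1.7933/13.1429 = 0.1364, so P(H) = 0.1364/(1+0.1364) ≈ 0.12.

P(H) = 0.12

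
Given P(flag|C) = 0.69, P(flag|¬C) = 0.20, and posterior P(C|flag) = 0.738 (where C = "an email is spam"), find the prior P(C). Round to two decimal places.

P(C) = 0.45

Bayes' rule in odds form gives O(C|E) = O(C)·[P(E|C)/P(E|¬C)], hence O(C) = O(C|E)/LR.
Posterior odds = 0.738/(1−0.738) = 2.8168. LR = 0.69/0.20 = 3.4500.
Prior odds = 2.8168/3.4500 = 0.8165, so P(C) = 0.8165/(1+0.8165) ≈ 0.45.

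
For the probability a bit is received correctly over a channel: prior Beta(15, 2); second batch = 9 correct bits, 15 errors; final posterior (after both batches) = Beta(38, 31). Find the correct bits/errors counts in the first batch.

Sequential conjugate updates are equivalent to a single update on the pooled data, so total successes = posterior α − prior α and total failures = posterior β − prior β.
Total across both batches: 38−15=23 correct bits, 31−2=29 errors.
Subtract the second batch: 23−9=14 correct bits and 29−15=14 errors.

14 correct bits and 14 errors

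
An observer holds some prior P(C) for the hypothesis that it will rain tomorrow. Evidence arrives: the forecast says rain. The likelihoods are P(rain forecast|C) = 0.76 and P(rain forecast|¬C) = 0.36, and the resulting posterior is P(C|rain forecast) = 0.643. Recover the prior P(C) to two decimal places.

Bayes' rule in odds form gives O(C|E) = O(C)·[P(E|C)/P(E|¬C)], hence O(C) = O(C|E)/LR.
Posterior odds = 0.643/(1−0.643) = 1.8011. LR = 0.76/0.36 = 2.1111.
Prior odds = 1.8011/2.1111 = 0.8532, so P(C) = 0.8532/(1+0.8532) ≈ 0.46.

P(C) = 0.46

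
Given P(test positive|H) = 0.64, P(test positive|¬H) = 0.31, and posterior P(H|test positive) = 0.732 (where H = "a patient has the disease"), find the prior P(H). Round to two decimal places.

In odds form, posterior odds = prior odds × likelihood ratio, so prior odds = posterior odds ÷ LR.
Posterior odds = 0.732/(1−0.732) = 2.7313. LR = 0.64/0.31 = 2.0645.
Prior odds = 2.7313/2.0645 = 1.3230, so P(H) = 1.3230/(1+1.3230) ≈ 0.57.

P(H) = 0.57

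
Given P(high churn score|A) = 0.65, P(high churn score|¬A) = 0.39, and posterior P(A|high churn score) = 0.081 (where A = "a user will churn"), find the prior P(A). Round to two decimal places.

In odds form, posterior odds = prior odds × likelihood ratio, so prior odds = posterior odds ÷ LR.
Posterior odds = 0.081/(1−0.081) = 0.0881. LR = 0.65/0.39 = 1.6667.
Prior odds = 0.0881/1.6667 = 0.0529, so P(A) = 0.0529/(1+0.0529) ≈ 0.05.

P(A) = 0.05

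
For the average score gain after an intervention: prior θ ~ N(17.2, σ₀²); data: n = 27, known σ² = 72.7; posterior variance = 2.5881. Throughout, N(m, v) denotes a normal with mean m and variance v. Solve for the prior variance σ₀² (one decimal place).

σ₀² = 66.7

Posterior precision equals prior precision plus data precision: 1/σ_n² = 1/σ₀² + n/σ².
So 1/σ₀² = 1/2.5881 − 27/72.7 = 0.386384 − 0.371389 = 0.014995.
Hence σ₀² = 1/0.014995 ≈ 66.7.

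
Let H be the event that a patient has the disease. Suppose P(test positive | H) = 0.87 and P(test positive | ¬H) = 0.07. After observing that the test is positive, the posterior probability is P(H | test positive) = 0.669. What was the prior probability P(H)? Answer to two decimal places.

Bayes' rule in odds form gives O(H|E) = O(H)·[P(E|H)/P(E|¬H)], hence O(H) = O(H|E)/LR.
Posterior odds = 0.669/(1−0.669) = 2.0211. LR = 0.87/0.07 = 12.4286.
Prior odds = 2.0211/12.4286 = 0.1626, so P(H) = 0.1626/(1+0.1626) ≈ 0.14.

P(H) = 0.14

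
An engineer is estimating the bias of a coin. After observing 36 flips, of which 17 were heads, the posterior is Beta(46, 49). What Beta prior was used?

Under Beta–binomial conjugacy the posterior parameters are (α+s, β+f).
So α = 46 − 17 = 29 and β = 49 − 19 = 30.

Beta(29, 30)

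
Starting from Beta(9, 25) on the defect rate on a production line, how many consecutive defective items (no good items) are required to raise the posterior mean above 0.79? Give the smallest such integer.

k = 86

After k defective items and 0 good items the posterior is Beta(9+k, 25), with mean (9+k)/(9+25+k).
Set (9+k)/(34+k) > 0.79 and solve: k > (0.79·34 − 9)/(1 − 0.79) = 85.048.
The smallest integer exceeding 85.048 is 86.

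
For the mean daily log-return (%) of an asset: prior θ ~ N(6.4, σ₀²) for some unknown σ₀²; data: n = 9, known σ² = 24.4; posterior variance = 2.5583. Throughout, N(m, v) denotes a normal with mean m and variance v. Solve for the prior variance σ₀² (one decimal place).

Posterior precision equals prior precision plus data precision: 1/σ_n² = 1/σ₀² + n/σ².
So 1/σ₀² = 1/2.5583 − 9/24.4 = 0.390885 − 0.368852 = 0.022033.
Hence σ₀² = 1/0.022033 ≈ 45.4.

σ₀² = 45.4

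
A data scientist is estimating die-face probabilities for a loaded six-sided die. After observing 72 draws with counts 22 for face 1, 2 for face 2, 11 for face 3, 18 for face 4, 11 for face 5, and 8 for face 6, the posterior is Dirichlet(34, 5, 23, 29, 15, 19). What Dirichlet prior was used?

For a Dirichlet(α) prior with multinomial counts c, the posterior is Dirichlet(α + c) componentwise.
Subtract each count from the matching posterior parameter: 34−22=12, 5−2=3, 23−11=12, 29−18=11, 15−11=4, 19−8=11.

Dirichlet(12, 3, 12, 11, 4, 11)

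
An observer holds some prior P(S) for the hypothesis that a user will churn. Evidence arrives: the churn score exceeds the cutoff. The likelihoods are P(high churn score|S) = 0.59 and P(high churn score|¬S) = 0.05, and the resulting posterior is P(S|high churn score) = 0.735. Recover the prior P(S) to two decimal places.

P(S) = 0.19

In odds form, posterior odds = prior odds × likelihood ratio, so prior odds = posterior odds ÷ LR.
Posterior odds = 0.735/(1−0.735) = 2.7736. LR = 0.59/0.05 = 11.8000.
Prior odds = 2.7736/11.8000 = 0.2351, so P(S) = 0.2351/(1+0.2351) ≈ 0.19.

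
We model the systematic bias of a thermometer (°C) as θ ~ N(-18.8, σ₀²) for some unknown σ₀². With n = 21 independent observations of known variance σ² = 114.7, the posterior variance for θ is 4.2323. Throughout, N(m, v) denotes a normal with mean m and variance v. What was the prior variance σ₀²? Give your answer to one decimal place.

For the Normal–Normal model with known σ², precisions add: τ_n = τ₀ + n/σ².
So 1/σ₀² = 1/4.2323 − 21/114.7 = 0.236278 − 0.183086 = 0.053192.
Hence σ₀² = 1/0.053192 ≈ 18.8.

σ₀² = 18.8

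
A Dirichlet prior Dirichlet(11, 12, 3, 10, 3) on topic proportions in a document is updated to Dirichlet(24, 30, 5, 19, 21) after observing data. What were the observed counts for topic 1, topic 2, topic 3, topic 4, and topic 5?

For a Dirichlet(α) prior with multinomial counts c, the posterior is Dirichlet(α + c) componentwise.
Counts are posterior − prior componentwise: 24−11=13, 30−12=18, 5−3=2, 19−10=9, 21−3=18.

counts (13, 18, 2, 9, 18)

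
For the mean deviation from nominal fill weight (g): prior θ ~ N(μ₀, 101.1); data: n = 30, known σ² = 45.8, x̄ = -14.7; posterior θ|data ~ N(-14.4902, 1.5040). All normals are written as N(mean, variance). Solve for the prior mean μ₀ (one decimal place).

The posterior mean is a precision-weighted average: μ_n = (τ₀μ₀ + τ_data·x̄)/(τ₀+τ_data), with τ₀=1/σ₀² and τ_data=n/σ².
Here τ₀ = 1/101.1 = 0.009891 and τ_data = 30/45.8 = 0.655022, so τ_n = 0.664913.
Rearranging for μ₀: μ₀ = (μ_n·τ_n − τ_data·x̄)/τ₀ = (-14.4902·0.664913 − 0.655022·-14.7) / 0.009891 = -0.005899/0.009891 ≈ -0.6.

μ₀ = -0.6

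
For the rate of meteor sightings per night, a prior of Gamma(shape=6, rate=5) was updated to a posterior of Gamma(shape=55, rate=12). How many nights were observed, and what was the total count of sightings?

Gamma–Poisson conjugacy: posterior shape = α + Σxᵢ, posterior rate = β + n.
Matching: Σxᵢ = 55 − 6 = 49 and n = 12 − 5 = 7.

n = 7 nights with total 49 sightings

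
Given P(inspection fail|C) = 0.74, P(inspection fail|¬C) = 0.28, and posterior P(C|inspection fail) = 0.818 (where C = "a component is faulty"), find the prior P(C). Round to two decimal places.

In odds form, posterior odds = prior odds × likelihood ratio, so prior odds = posterior odds ÷ LR.
Posterior odds = 0.818/(1−0.818) = 4.4945. LR = 0.74/0.28 = 2.6429.
Prior odds = 4.4945/2.6429 = 1.7006, so P(C) = 1.7006/(1+1.7006) ≈ 0.63.

P(C) = 0.63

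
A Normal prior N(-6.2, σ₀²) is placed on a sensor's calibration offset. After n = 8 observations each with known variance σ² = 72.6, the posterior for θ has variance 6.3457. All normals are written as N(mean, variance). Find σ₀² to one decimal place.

For the Normal–Normal model with known σ², precisions add: τ_n = τ₀ + n/σ².
So 1/σ₀² = 1/6.3457 − 8/72.6 = 0.157587 − 0.110193 = 0.047394.
Hence σ₀² = 1/0.047394 ≈ 21.1.

σ₀² = 21.1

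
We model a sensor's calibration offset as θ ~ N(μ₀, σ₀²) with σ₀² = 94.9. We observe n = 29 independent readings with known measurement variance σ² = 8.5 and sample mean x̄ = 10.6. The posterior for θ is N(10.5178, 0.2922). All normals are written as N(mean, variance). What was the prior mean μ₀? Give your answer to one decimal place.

The posterior mean is a precision-weighted average: μ_n = (τ₀μ₀ + τ_data·x̄)/(τ₀+τ_data), with τ₀=1/σ₀² and τ_data=n/σ².
Here τ₀ = 1/94.9 = 0.010537 and τ_data = 29/8.5 = 3.411765, so τ_n = 3.422302.
Rearranging for μ₀: μ₀ = (μ_n·τ_n − τ_data·x̄)/τ₀ = (10.5178·3.422302 − 3.411765·10.6) / 0.010537 = -0.169621/0.010537 ≈ -16.1.

μ₀ = -16.1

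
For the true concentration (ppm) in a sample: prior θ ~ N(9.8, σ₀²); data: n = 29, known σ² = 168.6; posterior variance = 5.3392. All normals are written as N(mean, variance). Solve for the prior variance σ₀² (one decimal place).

σ₀² = 65.4

Posterior precision equals prior precision plus data precision: 1/σ_n² = 1/σ₀² + n/σ².
So 1/σ₀² = 1/5.3392 − 29/168.6 = 0.187294 − 0.172005 = 0.015289.
Hence σ₀² = 1/0.015289 ≈ 65.4.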